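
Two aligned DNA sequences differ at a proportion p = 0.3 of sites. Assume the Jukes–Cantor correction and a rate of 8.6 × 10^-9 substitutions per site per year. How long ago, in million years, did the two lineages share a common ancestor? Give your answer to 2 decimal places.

d = −(3/4) ln(1 − 4p/3) = −0.75 ln(1 − 0.4) = −0.75 ln(0.6)
  = −0.75 × (-0.510826) = 0.383120 substitutions/site.
Under a molecular clock d = 2μt, so t = d/(2μ) = 0.383120 / (2 × 8.6 × 10^-9) = 22.27 million years.

22.27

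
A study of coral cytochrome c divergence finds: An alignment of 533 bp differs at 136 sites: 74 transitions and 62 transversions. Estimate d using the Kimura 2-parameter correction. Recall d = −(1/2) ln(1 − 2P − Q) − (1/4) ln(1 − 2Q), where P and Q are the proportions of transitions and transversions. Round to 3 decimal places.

P = 74/533 ≈ 0.138837 and Q = 62/533 ≈ 0.116323.
Under the Kimura two-parameter model, d = −½ ln(1 − 2P − Q) − ¼ ln(1 − 2Q).
1 − 2P − Q = 0.606003, giving −½ ln(0.606003) = 0.250435.
1 − 2Q = 0.767354, giving −¼ ln(0.767354) = 0.066202.
d = 0.250435 + 0.066202 = 0.316637.

0.317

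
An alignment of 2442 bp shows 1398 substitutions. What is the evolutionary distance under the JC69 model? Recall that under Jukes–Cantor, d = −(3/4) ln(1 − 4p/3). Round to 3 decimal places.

p = 1398/2442 ≈ 0.572482.
d = −(3/4) ln(1 − 4p/3) = −0.75 ln(1 − 0.763309) = −0.75 ln(0.236691)
  = −0.75 × (-1.441000) = 1.080750 substitutions/site.

1.081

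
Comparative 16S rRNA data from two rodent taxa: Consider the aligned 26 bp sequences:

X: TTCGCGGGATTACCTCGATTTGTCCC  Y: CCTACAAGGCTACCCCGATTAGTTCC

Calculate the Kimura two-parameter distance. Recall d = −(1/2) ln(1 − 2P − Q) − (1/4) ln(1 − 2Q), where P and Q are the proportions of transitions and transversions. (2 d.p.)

Of 26 sites, 10 differences are transitions and 1 are transversions, so P = 10/26 ≈ 0.384615 and Q = 1/26 ≈ 0.038462.
Under the Kimura two-parameter model, d = −½ ln(1 − 2P − Q) − ¼ ln(1 − 2Q).
1 − 2P − Q = 0.192308, giving −½ ln(0.192308) = 0.824329.
1 − 2Q = 0.923076, giving −¼ ln(0.923076) = 0.020011.
d = 0.824329 + 0.020011 = 0.844340.

0.84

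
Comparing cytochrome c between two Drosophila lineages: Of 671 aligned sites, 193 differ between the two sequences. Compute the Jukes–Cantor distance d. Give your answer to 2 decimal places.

0.36

p = 193/671 ≈ 0.28763.
d = −(3/4) ln(1 − 4p/3) = −0.75 ln(1 − 0.383507) = −0.75 ln(0.616493)
  = −0.75 × (-0.483708) = 0.362781 substitutions/site.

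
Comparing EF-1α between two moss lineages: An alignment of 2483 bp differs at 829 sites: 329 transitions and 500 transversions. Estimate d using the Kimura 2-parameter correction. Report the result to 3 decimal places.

P = 329/2483 ≈ 0.132501 and Q = 500/2483 ≈ 0.201369.
Under the Kimura two-parameter model, d = −½ ln(1 − 2P − Q) − ¼ ln(1 − 2Q).
1 − 2P − Q = 0.533629, giving −½ ln(0.533629) = 0.314027.
1 − 2Q = 0.597262, giving −¼ ln(0.597262) = 0.128850.
d = 0.314027 + 0.128850 = 0.442877.

0.443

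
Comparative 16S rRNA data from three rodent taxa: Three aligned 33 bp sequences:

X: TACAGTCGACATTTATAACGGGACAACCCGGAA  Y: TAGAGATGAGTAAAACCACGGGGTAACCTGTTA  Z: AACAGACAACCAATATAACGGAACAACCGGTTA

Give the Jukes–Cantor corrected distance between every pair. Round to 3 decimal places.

d(X,Y) = 0.699, d(X,Z) = 0.388, d(Y,Z) = 0.559

X–Y: 15/33 sites differ → p ≈ 0.454545, d = −0.75 ln(1 − 0.60606) = 0.698667 ≈ 0.699.
X–Z: 10/33 sites differ → p ≈ 0.30303, d = −0.75 ln(1 − 0.40404) = 0.388186 ≈ 0.388.
Y–Z: 13/33 sites differ → p ≈ 0.393939, d = −0.75 ln(1 − 0.525252) = 0.558728 ≈ 0.559.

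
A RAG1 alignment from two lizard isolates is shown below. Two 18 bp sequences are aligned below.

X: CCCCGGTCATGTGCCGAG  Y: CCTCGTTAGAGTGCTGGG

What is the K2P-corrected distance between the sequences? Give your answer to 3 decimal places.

0.574

Of 18 sites, 4 differences are transitions and 3 are transversions, so P = 4/18 ≈ 0.222222 and Q = 3/18 ≈ 0.166667.
Under the Kimura two-parameter model, d = −½ ln(1 − 2P − Q) − ¼ ln(1 − 2Q).
1 − 2P − Q = 0.388889, giving −½ ln(0.388889) = 0.472231.
1 − 2Q = 0.666666, giving −¼ ln(0.666666) = 0.101367.
d = 0.472231 + 0.101367 = 0.573598.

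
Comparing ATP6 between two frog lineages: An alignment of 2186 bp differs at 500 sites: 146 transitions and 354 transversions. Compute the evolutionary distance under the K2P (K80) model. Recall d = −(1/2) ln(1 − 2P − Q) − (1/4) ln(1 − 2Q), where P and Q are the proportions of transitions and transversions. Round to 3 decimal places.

0.273

P = 146/2186 ≈ 0.066789 and Q = 354/2186 ≈ 0.16194.
Under the Kimura two-parameter model, d = −½ ln(1 − 2P − Q) − ¼ ln(1 − 2Q).
1 − 2P − Q = 0.704482, giving −½ ln(0.704482) = 0.175146.
1 − 2Q = 0.67612, giving −¼ ln(0.67612) = 0.097846.
d = 0.175146 + 0.097846 = 0.272992.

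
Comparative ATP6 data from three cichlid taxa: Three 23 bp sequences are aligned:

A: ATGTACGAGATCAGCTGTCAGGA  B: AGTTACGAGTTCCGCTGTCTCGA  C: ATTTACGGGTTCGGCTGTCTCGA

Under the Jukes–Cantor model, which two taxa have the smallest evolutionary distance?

B and C

A–B: 6/23 differ, p = 0.261, d = 0.321.
A–C: 6/23 differ, p = 0.261, d = 0.321.
B–C: 3/23 differ, p = 0.130, d = 0.143.
The smallest distance is between B and C.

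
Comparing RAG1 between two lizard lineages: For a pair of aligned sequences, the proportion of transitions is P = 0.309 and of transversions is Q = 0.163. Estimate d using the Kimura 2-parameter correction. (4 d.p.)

Under the Kimura two-parameter model, d = −½ ln(1 − 2P − Q) − ¼ ln(1 − 2Q).
1 − 2P − Q = 0.219, giving −½ ln(0.219) = 0.759342.
1 − 2Q = 0.674, giving −¼ ln(0.674) = 0.098631.
d = 0.759342 + 0.098631 = 0.857973.

0.8580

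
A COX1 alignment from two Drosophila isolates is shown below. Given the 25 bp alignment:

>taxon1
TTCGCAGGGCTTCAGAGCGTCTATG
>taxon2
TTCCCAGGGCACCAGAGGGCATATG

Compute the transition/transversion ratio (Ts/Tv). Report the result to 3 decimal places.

0.500

Transitions are A↔G and C↔T; transversions are all other mismatches.
Transitions: 2. Transversions: 4.
R = 2/4 = 0.500.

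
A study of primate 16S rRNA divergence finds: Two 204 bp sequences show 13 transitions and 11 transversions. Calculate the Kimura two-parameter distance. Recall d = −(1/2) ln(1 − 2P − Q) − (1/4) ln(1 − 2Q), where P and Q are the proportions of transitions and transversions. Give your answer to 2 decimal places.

0.13

P = 13/204 ≈ 0.063725 and Q = 11/204 ≈ 0.053922.
Under the Kimura two-parameter model, d = −½ ln(1 − 2P − Q) − ¼ ln(1 − 2Q).
1 − 2P − Q = 0.818628, giving −½ ln(0.818628) = 0.100063.
1 − 2Q = 0.892156, giving −¼ ln(0.892156) = 0.028529.
d = 0.100063 + 0.028529 = 0.128592.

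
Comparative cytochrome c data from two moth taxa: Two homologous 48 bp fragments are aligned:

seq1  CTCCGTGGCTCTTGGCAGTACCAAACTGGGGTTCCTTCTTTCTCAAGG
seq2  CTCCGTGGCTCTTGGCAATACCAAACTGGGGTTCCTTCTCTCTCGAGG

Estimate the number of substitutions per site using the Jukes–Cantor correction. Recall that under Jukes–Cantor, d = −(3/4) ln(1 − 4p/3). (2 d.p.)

The sequences differ at 3 of 48 sites (18, 40, 45), so p = 3/48 = 0.0625.
d = −(3/4) ln(1 − 4p/3) = −0.75 ln(1 − 0.083333) = −0.75 ln(0.916667)
  = −0.75 × (-0.087011) = 0.065258 substitutions/site.

0.07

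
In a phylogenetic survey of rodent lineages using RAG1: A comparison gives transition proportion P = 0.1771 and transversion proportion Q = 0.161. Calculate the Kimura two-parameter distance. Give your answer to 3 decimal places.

0.459

Under the Kimura two-parameter model, d = −½ ln(1 − 2P − Q) − ¼ ln(1 − 2Q).
1 − 2P − Q = 0.4848, giving −½ ln(0.4848) = 0.362009.
1 − 2Q = 0.678, giving −¼ ln(0.678) = 0.097152.
d = 0.362009 + 0.097152 = 0.459161.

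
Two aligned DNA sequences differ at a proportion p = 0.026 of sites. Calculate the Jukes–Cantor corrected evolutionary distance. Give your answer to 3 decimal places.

0.026

d = −(3/4) ln(1 − 4p/3) = −0.75 ln(1 − 0.034667) = −0.75 ln(0.965333)
  = −0.75 × (-0.035282) = 0.026462 substitutions/site.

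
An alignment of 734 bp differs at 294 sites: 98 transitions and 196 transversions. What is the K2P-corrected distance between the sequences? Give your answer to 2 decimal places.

0.57

P = 98/734 ≈ 0.133515 and Q = 196/734 ≈ 0.26703.
Under the Kimura two-parameter model, d = −½ ln(1 − 2P − Q) − ¼ ln(1 − 2Q).
1 − 2P − Q = 0.46594, giving −½ ln(0.46594) = 0.381849.
1 − 2Q = 0.46594, giving −¼ ln(0.46594) = 0.190925.
d = 0.381849 + 0.190925 = 0.572774.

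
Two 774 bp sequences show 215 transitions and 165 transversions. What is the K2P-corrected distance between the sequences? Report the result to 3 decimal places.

P = 215/774 ≈ 0.277778 and Q = 165/774 ≈ 0.213178.
Under the Kimura two-parameter model, d = −½ ln(1 − 2P − Q) − ¼ ln(1 − 2Q).
1 − 2P − Q = 0.231266, giving −½ ln(0.231266) = 0.732093.
1 − 2Q = 0.573644, giving −¼ ln(0.573644) = 0.138937.
d = 0.732093 + 0.138937 = 0.871030.

0.871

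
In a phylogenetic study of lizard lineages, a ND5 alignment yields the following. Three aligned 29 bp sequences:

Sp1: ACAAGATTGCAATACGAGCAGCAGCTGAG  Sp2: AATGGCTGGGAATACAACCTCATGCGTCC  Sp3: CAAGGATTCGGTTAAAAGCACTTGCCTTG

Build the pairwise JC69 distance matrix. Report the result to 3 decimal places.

d(Sp1,Sp2) = 0.998, d(Sp1,Sp3) = 0.878, d(Sp2,Sp3) = 0.774

Sp1–Sp2: 16/29 sites differ → p ≈ 0.551724, d = −0.75 ln(1 − 0.735632) = 0.997810 ≈ 0.998.
Sp1–Sp3: 15/29 sites differ → p ≈ 0.517241, d = −0.75 ln(1 − 0.689655) = 0.877553 ≈ 0.878.
Sp2–Sp3: 14/29 sites differ → p ≈ 0.482759, d = −0.75 ln(1 − 0.643679) = 0.773942 ≈ 0.774.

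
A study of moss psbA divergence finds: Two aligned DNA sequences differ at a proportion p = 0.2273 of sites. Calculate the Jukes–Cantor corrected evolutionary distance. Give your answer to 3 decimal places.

0.271

d = −(3/4) ln(1 − 4p/3) = −0.75 ln(1 − 0.303067) = −0.75 ln(0.696933)
  = −0.75 × (-0.361066) = 0.270800 substitutions/site.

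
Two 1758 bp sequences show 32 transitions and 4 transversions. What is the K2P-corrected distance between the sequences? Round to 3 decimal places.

P = 32/1758 ≈ 0.018203 and Q = 4/1758 ≈ 0.002275.
Under the Kimura two-parameter model, d = −½ ln(1 − 2P − Q) − ¼ ln(1 − 2Q).
1 − 2P − Q = 0.961319, giving −½ ln(0.961319) = 0.019724.
1 − 2Q = 0.99545, giving −¼ ln(0.99545) = 0.001140.
d = 0.019724 + 0.001140 = 0.020864.

0.021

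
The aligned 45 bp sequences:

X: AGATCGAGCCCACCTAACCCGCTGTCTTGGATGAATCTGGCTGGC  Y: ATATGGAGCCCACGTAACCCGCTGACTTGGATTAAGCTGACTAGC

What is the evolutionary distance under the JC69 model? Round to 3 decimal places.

The sequences differ at 8 of 45 sites (2, 5, 14, 25, 33, 36, 40, 43), so p = 8/45 ≈ 0.177778.
d = −(3/4) ln(1 − 4p/3) = −0.75 ln(1 − 0.237037) = −0.75 ln(0.762963)
  = −0.75 × (-0.270546) = 0.202910 substitutions/site.

0.203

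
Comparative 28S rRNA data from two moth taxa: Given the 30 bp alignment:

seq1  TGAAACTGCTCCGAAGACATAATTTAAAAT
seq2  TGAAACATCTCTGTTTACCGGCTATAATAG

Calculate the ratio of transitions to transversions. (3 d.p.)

Transitions are A↔G and C↔T; transversions are all other mismatches.
Transitions: 2. Transversions: 11.
R = 2/11 = 0.181818… ≈ 0.182 (to 3 d.p.).

0.182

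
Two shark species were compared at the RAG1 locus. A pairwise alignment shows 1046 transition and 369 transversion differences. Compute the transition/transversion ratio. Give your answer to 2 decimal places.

R = 1046/369 = 2.834688… ≈ 2.83 (to 2 d.p.).

2.83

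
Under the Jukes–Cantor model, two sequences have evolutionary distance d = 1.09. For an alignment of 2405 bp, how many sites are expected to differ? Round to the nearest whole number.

Invert JC69: p = (3/4)(1 − e^(−4d/3)) = 0.75 × (1 − e^(-1.453333)) = 0.75 × (1 − 0.233790) = 0.574658.
Expected differing sites = pL ≈ 0.574658 × 2405 = 1382.05249 ≈ 1382.

1382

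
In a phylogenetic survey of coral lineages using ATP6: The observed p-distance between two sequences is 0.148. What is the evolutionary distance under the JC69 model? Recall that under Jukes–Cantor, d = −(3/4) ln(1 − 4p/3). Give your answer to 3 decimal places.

0.165

d = −(3/4) ln(1 − 4p/3) = −0.75 ln(1 − 0.197333) = −0.75 ln(0.802667)
  = −0.75 × (-0.219815) = 0.164861 substitutions/site.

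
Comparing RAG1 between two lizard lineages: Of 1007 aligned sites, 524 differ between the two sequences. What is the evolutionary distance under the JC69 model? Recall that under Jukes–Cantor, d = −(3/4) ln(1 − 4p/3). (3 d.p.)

0.888

p = 524/1007 ≈ 0.520357.
d = −(3/4) ln(1 − 4p/3) = −0.75 ln(1 − 0.693809) = −0.75 ln(0.306191)
  = −0.75 × (-1.183546) = 0.887660 substitutions/site.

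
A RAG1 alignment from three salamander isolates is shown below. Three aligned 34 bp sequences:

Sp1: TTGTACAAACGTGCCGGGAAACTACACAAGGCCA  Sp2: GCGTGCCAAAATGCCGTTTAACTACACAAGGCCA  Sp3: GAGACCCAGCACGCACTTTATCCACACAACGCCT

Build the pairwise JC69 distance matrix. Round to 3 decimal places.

Sp1–Sp2: 9/34 sites differ → p ≈ 0.264706, d = −0.75 ln(1 − 0.352941) = 0.326488 ≈ 0.326.
Sp1–Sp3: 17/34 sites differ → p = 0.5, d = −0.75 ln(1 − 0.666667) = 0.823960 ≈ 0.824.
Sp2–Sp3: 12/34 sites differ → p ≈ 0.352941, d = −0.75 ln(1 − 0.470588) = 0.476991 ≈ 0.477.

d(Sp1,Sp2) = 0.326, d(Sp1,Sp3) = 0.824, d(Sp2,Sp3) = 0.477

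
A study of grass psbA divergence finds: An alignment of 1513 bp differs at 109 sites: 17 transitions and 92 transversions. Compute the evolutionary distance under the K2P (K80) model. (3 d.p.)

P = 17/1513 ≈ 0.011236 and Q = 92/1513 ≈ 0.060806.
Under the Kimura two-parameter model, d = −½ ln(1 − 2P − Q) − ¼ ln(1 − 2Q).
1 − 2P − Q = 0.916722, giving −½ ln(0.916722) = 0.043476.
1 − 2Q = 0.878388, giving −¼ ln(0.878388) = 0.032417.
d = 0.043476 + 0.032417 = 0.075893.

0.076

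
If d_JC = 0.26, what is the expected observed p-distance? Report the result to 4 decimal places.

0.2197

p = (3/4)(1 − e^(−4d/3)) = 0.75 × (1 − e^(-0.346667)) = 0.75 × (1 − 0.707041) = 0.219719.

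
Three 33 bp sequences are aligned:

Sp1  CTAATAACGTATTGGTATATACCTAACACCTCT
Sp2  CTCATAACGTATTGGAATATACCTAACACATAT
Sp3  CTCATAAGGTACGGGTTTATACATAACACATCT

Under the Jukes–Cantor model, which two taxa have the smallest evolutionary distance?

Sp1–Sp2: 4/33 differ, p = 0.121, d = 0.132.
Sp1–Sp3: 7/33 differ, p = 0.212, d = 0.249.
Sp2–Sp3: 7/33 differ, p = 0.212, d = 0.249.
The smallest distance is between Sp1 and Sp2.

Sp1 and Sp2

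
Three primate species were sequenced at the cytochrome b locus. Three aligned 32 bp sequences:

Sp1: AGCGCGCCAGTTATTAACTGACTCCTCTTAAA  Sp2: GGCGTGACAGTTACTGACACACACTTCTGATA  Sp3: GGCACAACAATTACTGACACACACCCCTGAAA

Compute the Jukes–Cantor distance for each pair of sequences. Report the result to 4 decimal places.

d(Sp1,Sp2) = 0.4598, d(Sp1,Sp3) = 0.5199, d(Sp2,Sp3) = 0.2586

Sp1–Sp2: 11/32 sites differ → p = 0.34375, d = −0.75 ln(1 − 0.458333) = 0.459828 ≈ 0.4598.
Sp1–Sp3: 12/32 sites differ → p = 0.375, d = −0.75 ln(1 − 0.5) = 0.519860 ≈ 0.5199.
Sp2–Sp3: 7/32 sites differ → p = 0.21875, d = −0.75 ln(1 − 0.291667) = 0.258631 ≈ 0.2586.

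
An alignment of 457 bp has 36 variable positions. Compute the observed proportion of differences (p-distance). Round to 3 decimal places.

p = 36/457 = 0.078774… ≈ 0.079 (to 3 d.p.).

0.079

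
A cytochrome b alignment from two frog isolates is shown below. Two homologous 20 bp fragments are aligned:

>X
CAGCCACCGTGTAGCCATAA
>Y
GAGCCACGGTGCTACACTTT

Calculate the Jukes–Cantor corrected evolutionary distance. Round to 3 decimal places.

0.687

The sequences differ at 9 of 20 sites (1, 8, 12, 13, 14, 16, 17, 19, 20), so p = 9/20 = 0.45.
d = −(3/4) ln(1 − 4p/3) = −0.75 ln(1 − 0.6) = −0.75 ln(0.4)
  = −0.75 × (-0.916291) = 0.687218 substitutions/site.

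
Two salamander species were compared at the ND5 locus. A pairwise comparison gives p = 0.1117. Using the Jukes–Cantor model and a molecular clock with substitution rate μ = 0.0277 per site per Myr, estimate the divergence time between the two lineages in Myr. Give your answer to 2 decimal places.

d = −(3/4) ln(1 − 4p/3) = −0.75 ln(1 − 0.148933) = −0.75 ln(0.851067)
  = −0.75 × (-0.161264) = 0.120948 substitutions/site.
Under a molecular clock d = 2μt, so t = d/(2μ) = 0.120948 / (2 × 0.0277) = 2.18 Myr.

2.18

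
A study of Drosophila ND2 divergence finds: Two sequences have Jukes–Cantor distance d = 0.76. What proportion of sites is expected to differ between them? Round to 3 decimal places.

0.478

p = (3/4)(1 − e^(−4d/3)) = 0.75 × (1 − e^(-1.013333)) = 0.75 × (1 − 0.363007) = 0.477745.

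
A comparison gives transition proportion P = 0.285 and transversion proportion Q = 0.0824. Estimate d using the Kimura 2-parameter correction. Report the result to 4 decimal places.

0.5734

Under the Kimura two-parameter model, d = −½ ln(1 − 2P − Q) − ¼ ln(1 − 2Q).
1 − 2P − Q = 0.3476, giving −½ ln(0.3476) = 0.528351.
1 − 2Q = 0.8352, giving −¼ ln(0.8352) = 0.045021.
d = 0.528351 + 0.045021 = 0.573372.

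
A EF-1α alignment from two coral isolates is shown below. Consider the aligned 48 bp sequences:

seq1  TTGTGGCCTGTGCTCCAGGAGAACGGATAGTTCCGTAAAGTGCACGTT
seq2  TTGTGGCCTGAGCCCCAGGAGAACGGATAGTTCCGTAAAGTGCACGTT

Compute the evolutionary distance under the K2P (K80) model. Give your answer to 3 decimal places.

Of 48 sites, 1 differences are transitions and 1 are transversions, so P = 1/48 ≈ 0.020833 and Q = 1/48 ≈ 0.020833.
Under the Kimura two-parameter model, d = −½ ln(1 − 2P − Q) − ¼ ln(1 − 2Q).
1 − 2P − Q = 0.937501, giving −½ ln(0.937501) = 0.032269.
1 − 2Q = 0.958334, giving −¼ ln(0.958334) = 0.010640.
d = 0.032269 + 0.010640 = 0.042909.

0.043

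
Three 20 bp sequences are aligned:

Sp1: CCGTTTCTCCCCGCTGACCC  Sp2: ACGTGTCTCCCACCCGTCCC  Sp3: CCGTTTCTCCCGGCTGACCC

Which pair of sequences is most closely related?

Sp1 and Sp3

Sp1–Sp2: 6/20 differ, p = 0.300, d = 0.383.
Sp1–Sp3: 1/20 differ, p = 0.050, d = 0.052.
Sp2–Sp3: 6/20 differ, p = 0.300, d = 0.383.
The smallest distance is between Sp1 and Sp3.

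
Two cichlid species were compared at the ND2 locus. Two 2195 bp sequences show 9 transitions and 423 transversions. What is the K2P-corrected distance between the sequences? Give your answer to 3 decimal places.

P = 9/2195 ≈ 0.0041 and Q = 423/2195 ≈ 0.192711.
Under the Kimura two-parameter model, d = −½ ln(1 − 2P − Q) − ¼ ln(1 − 2Q).
1 − 2P − Q = 0.799089, giving −½ ln(0.799089) = 0.112141.
1 − 2Q = 0.614578, giving −¼ ln(0.614578) = 0.121705.
d = 0.112141 + 0.121705 = 0.233846.

0.234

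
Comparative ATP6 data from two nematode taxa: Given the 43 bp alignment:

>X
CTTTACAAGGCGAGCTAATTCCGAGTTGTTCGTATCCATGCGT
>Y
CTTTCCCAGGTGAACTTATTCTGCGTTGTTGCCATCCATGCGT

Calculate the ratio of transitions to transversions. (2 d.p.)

Transitions are A↔G and C↔T; transversions are all other mismatches.
Transitions: 4. Transversions: 6.
R = 4/6 = 0.666666… ≈ 0.67 (to 2 d.p.).

0.67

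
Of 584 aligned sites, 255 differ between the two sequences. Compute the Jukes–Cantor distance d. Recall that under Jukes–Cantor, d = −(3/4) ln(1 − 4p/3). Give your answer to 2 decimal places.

p = 255/584 ≈ 0.436644.
d = −(3/4) ln(1 − 4p/3) = −0.75 ln(1 − 0.582192) = −0.75 ln(0.417808)
  = −0.75 × (-0.872733) = 0.654550 substitutions/site.

0.65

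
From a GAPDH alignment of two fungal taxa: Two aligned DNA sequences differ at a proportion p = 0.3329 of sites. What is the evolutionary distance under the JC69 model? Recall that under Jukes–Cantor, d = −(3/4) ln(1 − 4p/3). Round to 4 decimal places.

d = −(3/4) ln(1 − 4p/3) = −0.75 ln(1 − 0.443867) = −0.75 ln(0.556133)
  = −0.75 × (-0.586748) = 0.440061 substitutions/site.

0.4401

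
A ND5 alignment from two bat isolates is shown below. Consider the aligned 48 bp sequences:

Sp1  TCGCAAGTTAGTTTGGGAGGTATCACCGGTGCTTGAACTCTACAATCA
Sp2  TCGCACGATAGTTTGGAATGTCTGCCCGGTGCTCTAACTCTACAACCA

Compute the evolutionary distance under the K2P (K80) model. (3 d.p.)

0.244

Of 48 sites, 3 differences are transitions and 7 are transversions, so P = 3/48 = 0.0625 and Q = 7/48 ≈ 0.145833.
Under the Kimura two-parameter model, d = −½ ln(1 − 2P − Q) − ¼ ln(1 − 2Q).
1 − 2P − Q = 0.729167, giving −½ ln(0.729167) = 0.157926.
1 − 2Q = 0.708334, giving −¼ ln(0.708334) = 0.086210.
d = 0.157926 + 0.086210 = 0.244136.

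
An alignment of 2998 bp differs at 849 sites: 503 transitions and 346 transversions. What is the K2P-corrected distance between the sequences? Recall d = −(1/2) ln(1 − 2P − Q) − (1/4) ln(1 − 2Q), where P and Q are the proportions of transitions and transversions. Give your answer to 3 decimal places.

P = 503/2998 ≈ 0.167779 and Q = 346/2998 ≈ 0.11541.
Under the Kimura two-parameter model, d = −½ ln(1 − 2P − Q) − ¼ ln(1 − 2Q).
1 − 2P − Q = 0.549032, giving −½ ln(0.549032) = 0.299799.
1 − 2Q = 0.76918, giving −¼ ln(0.76918) = 0.065608.
d = 0.299799 + 0.065608 = 0.365407.

0.365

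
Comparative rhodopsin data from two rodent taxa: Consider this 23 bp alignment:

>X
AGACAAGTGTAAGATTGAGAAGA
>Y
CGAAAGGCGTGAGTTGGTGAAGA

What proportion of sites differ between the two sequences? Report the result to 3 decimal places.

0.348

The sequences differ at 8 of 23 positions (sites 1, 4, 6, 8, 11, 14, 16, 18).
p = 8/23 = 0.347826… ≈ 0.348 (to 3 d.p.).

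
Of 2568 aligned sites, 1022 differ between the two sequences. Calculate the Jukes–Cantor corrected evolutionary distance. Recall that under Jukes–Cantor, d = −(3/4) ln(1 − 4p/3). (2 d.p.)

0.57

p = 1022/2568 ≈ 0.397975.
d = −(3/4) ln(1 − 4p/3) = −0.75 ln(1 − 0.530633) = −0.75 ln(0.469367)
  = −0.75 × (-0.756370) = 0.567278 substitutions/site.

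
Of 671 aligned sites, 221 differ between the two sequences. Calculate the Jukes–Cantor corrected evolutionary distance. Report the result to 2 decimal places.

0.43

p = 221/671 ≈ 0.329359.
d = −(3/4) ln(1 − 4p/3) = −0.75 ln(1 − 0.439145) = −0.75 ln(0.560855)
  = −0.75 × (-0.578293) = 0.433720 substitutions/site.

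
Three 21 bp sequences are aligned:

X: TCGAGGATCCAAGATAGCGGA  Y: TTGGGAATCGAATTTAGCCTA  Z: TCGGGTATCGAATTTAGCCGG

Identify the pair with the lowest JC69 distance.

X–Y: 8/21 differ, p = 0.381, d = 0.532.
X–Z: 7/21 differ, p = 0.333, d = 0.441.
Y–Z: 4/21 differ, p = 0.190, d = 0.220.
The smallest distance is between Y and Z.

Y and Z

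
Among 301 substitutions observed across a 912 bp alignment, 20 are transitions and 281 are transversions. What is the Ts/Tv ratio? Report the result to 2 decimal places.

0.07

R = 20/281 = 0.071174… ≈ 0.07 (to 2 d.p.).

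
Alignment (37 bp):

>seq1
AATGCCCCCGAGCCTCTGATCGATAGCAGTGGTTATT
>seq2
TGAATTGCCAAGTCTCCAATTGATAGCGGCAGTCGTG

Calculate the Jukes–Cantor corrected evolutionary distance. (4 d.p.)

0.7845

The sequences differ at 18 of 37 sites, so p = 18/37 ≈ 0.486486.
d = −(3/4) ln(1 − 4p/3) = −0.75 ln(1 − 0.648648) = −0.75 ln(0.351352)
  = −0.75 × (-1.045967) = 0.784475 substitutions/site.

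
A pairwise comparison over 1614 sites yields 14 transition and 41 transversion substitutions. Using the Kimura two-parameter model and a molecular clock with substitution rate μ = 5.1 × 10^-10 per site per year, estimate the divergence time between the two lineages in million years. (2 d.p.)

P = 14/1614 ≈ 0.008674 and Q = 41/1614 ≈ 0.025403.
Under the Kimura two-parameter model, d = −½ ln(1 − 2P − Q) − ¼ ln(1 − 2Q).
1 − 2P − Q = 0.957249, giving −½ ln(0.957249) = 0.021846.
1 − 2Q = 0.949194, giving −¼ ln(0.949194) = 0.013036.
d = 0.021846 + 0.013036 = 0.034882.
Under a molecular clock d = 2μt, so t = d/(2μ) = 0.034882 / (2 × 5.1 × 10^-10) = 34.20 million years.

34.20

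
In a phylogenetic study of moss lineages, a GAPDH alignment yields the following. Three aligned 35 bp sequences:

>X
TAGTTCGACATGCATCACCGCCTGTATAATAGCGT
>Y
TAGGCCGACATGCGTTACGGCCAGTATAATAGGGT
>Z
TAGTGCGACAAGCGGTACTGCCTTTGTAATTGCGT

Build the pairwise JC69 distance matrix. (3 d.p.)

d(X,Y) = 0.233, d(X,Z) = 0.315, d(Y,Z) = 0.360

X–Y: 7/35 sites differ → p = 0.2, d = −0.75 ln(1 − 0.266667) = 0.232617 ≈ 0.233.
X–Z: 9/35 sites differ → p ≈ 0.257143, d = −0.75 ln(1 − 0.342857) = 0.314890 ≈ 0.315.
Y–Z: 10/35 sites differ → p ≈ 0.285714, d = −0.75 ln(1 − 0.380952) = 0.359679 ≈ 0.360.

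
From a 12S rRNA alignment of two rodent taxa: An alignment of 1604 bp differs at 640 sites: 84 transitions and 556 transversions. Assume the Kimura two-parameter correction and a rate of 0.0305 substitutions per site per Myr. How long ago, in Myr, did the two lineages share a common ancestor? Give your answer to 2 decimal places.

9.76

P = 84/1604 ≈ 0.052369 and Q = 556/1604 ≈ 0.346633.
Under the Kimura two-parameter model, d = −½ ln(1 − 2P − Q) − ¼ ln(1 − 2Q).
1 − 2P − Q = 0.548629, giving −½ ln(0.548629) = 0.300166.
1 − 2Q = 0.306734, giving −¼ ln(0.306734) = 0.295444.
d = 0.300166 + 0.295444 = 0.595610.
Under a molecular clock d = 2μt, so t = d/(2μ) = 0.595610 / (2 × 0.0305) = 9.76 Myr.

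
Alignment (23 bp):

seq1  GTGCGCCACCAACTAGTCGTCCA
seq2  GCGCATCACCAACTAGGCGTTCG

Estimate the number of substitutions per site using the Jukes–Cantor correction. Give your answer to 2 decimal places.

The sequences differ at 6 of 23 sites (2, 5, 6, 17, 21, 23), so p = 6/23 ≈ 0.26087.
d = −(3/4) ln(1 − 4p/3) = −0.75 ln(1 − 0.347827) = −0.75 ln(0.652173)
  = −0.75 × (-0.427445) = 0.320584 substitutions/site.

0.32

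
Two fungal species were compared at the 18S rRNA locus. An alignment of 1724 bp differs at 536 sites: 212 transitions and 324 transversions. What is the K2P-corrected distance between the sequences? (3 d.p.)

0.402

P = 212/1724 ≈ 0.12297 and Q = 324/1724 ≈ 0.187935.
Under the Kimura two-parameter model, d = −½ ln(1 − 2P − Q) − ¼ ln(1 − 2Q).
1 − 2P − Q = 0.566125, giving −½ ln(0.566125) = 0.284470.
1 − 2Q = 0.62413, giving −¼ ln(0.62413) = 0.117849.
d = 0.284470 + 0.117849 = 0.402319.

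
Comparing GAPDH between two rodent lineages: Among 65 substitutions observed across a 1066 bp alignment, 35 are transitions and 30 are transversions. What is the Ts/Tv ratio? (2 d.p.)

1.17

R = 35/30 = 1.166666… ≈ 1.17 (to 2 d.p.).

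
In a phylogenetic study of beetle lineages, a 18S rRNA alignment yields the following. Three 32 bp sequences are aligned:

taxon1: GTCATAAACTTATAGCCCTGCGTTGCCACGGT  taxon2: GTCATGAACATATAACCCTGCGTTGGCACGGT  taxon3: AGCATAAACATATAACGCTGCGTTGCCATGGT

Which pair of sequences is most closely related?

taxon1 and taxon2

taxon1–taxon2: 4/32 differ, p = 0.125, d = 0.137.
taxon1–taxon3: 6/32 differ, p = 0.188, d = 0.216.
taxon2–taxon3: 6/32 differ, p = 0.188, d = 0.216.
The smallest distance is between taxon1 and taxon2.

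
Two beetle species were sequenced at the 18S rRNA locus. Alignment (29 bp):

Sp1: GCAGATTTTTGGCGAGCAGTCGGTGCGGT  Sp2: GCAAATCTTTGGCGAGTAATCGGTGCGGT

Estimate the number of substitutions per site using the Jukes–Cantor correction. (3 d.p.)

0.152

The sequences differ at 4 of 29 sites (4, 7, 17, 19), so p = 4/29 ≈ 0.137931.
d = −(3/4) ln(1 − 4p/3) = −0.75 ln(1 − 0.183908) = −0.75 ln(0.816092)
  = −0.75 × (-0.203228) = 0.152421 substitutions/site.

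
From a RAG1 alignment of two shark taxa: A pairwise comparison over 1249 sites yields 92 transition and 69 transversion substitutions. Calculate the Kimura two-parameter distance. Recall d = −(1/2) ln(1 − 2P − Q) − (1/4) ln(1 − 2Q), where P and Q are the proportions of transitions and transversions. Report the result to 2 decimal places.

0.14

P = 92/1249 ≈ 0.073659 and Q = 69/1249 ≈ 0.055244.
Under the Kimura two-parameter model, d = −½ ln(1 − 2P − Q) − ¼ ln(1 − 2Q).
1 − 2P − Q = 0.797438, giving −½ ln(0.797438) = 0.113176.
1 − 2Q = 0.889512, giving −¼ ln(0.889512) = 0.029271.
d = 0.113176 + 0.029271 = 0.142447.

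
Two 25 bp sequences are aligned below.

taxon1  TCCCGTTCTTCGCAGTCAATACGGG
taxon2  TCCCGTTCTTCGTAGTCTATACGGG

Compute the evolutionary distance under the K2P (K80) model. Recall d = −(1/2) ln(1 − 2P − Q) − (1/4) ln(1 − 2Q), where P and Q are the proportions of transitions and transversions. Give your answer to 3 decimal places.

0.085

Of 25 sites, 1 differences are transitions and 1 are transversions, so P = 1/25 = 0.04 and Q = 1/25 = 0.04.
Under the Kimura two-parameter model, d = −½ ln(1 − 2P − Q) − ¼ ln(1 − 2Q).
1 − 2P − Q = 0.88, giving −½ ln(0.88) = 0.063917.
1 − 2Q = 0.92, giving −¼ ln(0.92) = 0.020845.
d = 0.063917 + 0.020845 = 0.084762.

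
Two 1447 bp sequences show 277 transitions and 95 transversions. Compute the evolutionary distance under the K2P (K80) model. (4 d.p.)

P = 277/1447 ≈ 0.191431 and Q = 95/1447 ≈ 0.065653.
Under the Kimura two-parameter model, d = −½ ln(1 − 2P − Q) − ¼ ln(1 − 2Q).
1 − 2P − Q = 0.551485, giving −½ ln(0.551485) = 0.297570.
1 − 2Q = 0.868694, giving −¼ ln(0.868694) = 0.035191.
d = 0.297570 + 0.035191 = 0.332761.

0.3328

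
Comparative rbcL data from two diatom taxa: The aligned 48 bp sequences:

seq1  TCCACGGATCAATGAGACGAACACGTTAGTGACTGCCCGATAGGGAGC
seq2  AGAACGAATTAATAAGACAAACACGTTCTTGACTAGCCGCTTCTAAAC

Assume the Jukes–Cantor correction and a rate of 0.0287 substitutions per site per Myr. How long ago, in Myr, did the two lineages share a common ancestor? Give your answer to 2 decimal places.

8.35

The sequences differ at 17 of 48 sites, so p = 17/48 ≈ 0.354167.
d = −(3/4) ln(1 − 4p/3) = −0.75 ln(1 − 0.472223) = −0.75 ln(0.527777)
  = −0.75 × (-0.639081) = 0.479311 substitutions/site.
Under a molecular clock d = 2μt, so t = d/(2μ) = 0.479311 / (2 × 0.0287) = 8.35 Myr.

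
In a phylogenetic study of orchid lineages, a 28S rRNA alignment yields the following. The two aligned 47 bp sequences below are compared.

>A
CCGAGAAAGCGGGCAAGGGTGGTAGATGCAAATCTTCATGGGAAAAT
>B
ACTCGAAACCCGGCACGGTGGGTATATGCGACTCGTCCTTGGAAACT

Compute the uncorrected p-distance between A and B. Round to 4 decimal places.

0.3191

The sequences differ at 15 of 47 positions.
p = 15/47 = 0.319148… ≈ 0.3191 (to 4 d.p.).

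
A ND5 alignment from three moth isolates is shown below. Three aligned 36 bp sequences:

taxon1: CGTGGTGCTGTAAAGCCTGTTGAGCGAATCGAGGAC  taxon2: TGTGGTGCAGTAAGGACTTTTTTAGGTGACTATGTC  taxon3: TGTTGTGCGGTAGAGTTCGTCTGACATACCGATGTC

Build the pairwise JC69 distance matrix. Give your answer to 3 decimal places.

taxon1–taxon2: 15/36 sites differ → p ≈ 0.416667, d = −0.75 ln(1 − 0.555556) = 0.608198 ≈ 0.608.
taxon1–taxon3: 16/36 sites differ → p ≈ 0.444444, d = −0.75 ln(1 − 0.592592) = 0.673455 ≈ 0.673.
taxon2–taxon3: 15/36 sites differ → p ≈ 0.416667, d = −0.75 ln(1 − 0.555556) = 0.608198 ≈ 0.608.

d(taxon1,taxon2) = 0.608, d(taxon1,taxon3) = 0.673, d(taxon2,taxon3) = 0.608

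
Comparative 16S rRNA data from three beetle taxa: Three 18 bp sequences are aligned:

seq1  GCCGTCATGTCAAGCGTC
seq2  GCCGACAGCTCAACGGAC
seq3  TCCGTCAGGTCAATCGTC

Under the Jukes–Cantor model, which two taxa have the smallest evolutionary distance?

seq1 and seq3

seq1–seq2: 6/18 differ, p = 0.333, d = 0.441.
seq1–seq3: 3/18 differ, p = 0.167, d = 0.188.
seq2–seq3: 6/18 differ, p = 0.333, d = 0.441.
The smallest distance is between seq1 and seq3.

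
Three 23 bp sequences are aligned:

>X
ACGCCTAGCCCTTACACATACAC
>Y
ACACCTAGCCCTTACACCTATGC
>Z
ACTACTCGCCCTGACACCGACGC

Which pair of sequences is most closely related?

X–Y: 4/23 differ, p = 0.174, d = 0.198.
X–Z: 7/23 differ, p = 0.304, d = 0.390.
Y–Z: 6/23 differ, p = 0.261, d = 0.321.
The smallest distance is between X and Y.

X and Y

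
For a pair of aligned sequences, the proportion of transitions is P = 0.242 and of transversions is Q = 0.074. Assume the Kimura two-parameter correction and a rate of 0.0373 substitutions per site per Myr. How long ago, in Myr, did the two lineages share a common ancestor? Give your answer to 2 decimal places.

Under the Kimura two-parameter model, d = −½ ln(1 − 2P − Q) − ¼ ln(1 − 2Q).
1 − 2P − Q = 0.442, giving −½ ln(0.442) = 0.408223.
1 − 2Q = 0.852, giving −¼ ln(0.852) = 0.040042.
d = 0.408223 + 0.040042 = 0.448265.
Under a molecular clock d = 2μt, so t = d/(2μ) = 0.448265 / (2 × 0.0373) = 6.01 Myr.

6.01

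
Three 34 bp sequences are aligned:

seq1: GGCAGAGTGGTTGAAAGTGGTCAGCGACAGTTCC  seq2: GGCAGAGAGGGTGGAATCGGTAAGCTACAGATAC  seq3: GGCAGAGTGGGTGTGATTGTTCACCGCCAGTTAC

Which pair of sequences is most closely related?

seq1 and seq3

seq1–seq2: 9/34 differ, p = 0.265, d = 0.326.
seq1–seq3: 8/34 differ, p = 0.235, d = 0.282.
seq2–seq3: 10/34 differ, p = 0.294, d = 0.373.
The smallest distance is between seq1 and seq3.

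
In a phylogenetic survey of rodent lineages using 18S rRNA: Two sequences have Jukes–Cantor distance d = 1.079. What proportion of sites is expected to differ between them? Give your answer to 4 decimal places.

p = (3/4)(1 − e^(−4d/3)) = 0.75 × (1 − e^(-1.438667)) = 0.75 × (1 − 0.237244) = 0.572067.

0.5721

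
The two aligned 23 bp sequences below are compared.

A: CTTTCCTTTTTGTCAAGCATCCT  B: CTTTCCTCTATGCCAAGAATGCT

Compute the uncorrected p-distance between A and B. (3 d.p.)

The sequences differ at 5 of 23 positions (sites 8, 10, 13, 18, 21).
p = 5/23 = 0.217391… ≈ 0.217 (to 3 d.p.).

0.217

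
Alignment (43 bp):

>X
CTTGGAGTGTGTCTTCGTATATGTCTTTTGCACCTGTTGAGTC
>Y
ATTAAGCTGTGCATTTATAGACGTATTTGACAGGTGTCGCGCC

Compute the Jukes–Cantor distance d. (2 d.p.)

0.67

The sequences differ at 19 of 43 sites, so p = 19/43 ≈ 0.44186.
d = −(3/4) ln(1 − 4p/3) = −0.75 ln(1 − 0.589147) = −0.75 ln(0.410853)
  = −0.75 × (-0.889520) = 0.667140 substitutions/site.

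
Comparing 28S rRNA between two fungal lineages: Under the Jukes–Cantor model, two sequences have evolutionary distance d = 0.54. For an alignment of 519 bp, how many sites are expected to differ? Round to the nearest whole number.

Invert JC69: p = (3/4)(1 − e^(−4d/3)) = 0.75 × (1 − e^(-0.72)) = 0.75 × (1 − 0.486752) = 0.384936.
Expected differing sites = pL ≈ 0.384936 × 519 = 199.781784 ≈ 200.

200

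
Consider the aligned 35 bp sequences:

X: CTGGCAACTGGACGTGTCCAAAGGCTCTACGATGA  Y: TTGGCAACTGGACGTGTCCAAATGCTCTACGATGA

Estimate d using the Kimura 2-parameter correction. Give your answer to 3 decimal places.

Of 35 sites, 1 differences are transitions and 1 are transversions, so P = 1/35 ≈ 0.028571 and Q = 1/35 ≈ 0.028571.
Under the Kimura two-parameter model, d = −½ ln(1 − 2P − Q) − ¼ ln(1 − 2Q).
1 − 2P − Q = 0.914287, giving −½ ln(0.914287) = 0.044805.
1 − 2Q = 0.942858, giving −¼ ln(0.942858) = 0.014710.
d = 0.044805 + 0.014710 = 0.059515.

0.060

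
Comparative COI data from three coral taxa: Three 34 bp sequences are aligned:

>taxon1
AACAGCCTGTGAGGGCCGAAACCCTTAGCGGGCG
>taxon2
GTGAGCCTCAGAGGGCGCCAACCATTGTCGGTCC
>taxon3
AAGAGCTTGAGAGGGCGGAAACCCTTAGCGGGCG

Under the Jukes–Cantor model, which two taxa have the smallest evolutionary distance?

taxon1 and taxon3

taxon1–taxon2: 13/34 differ, p = 0.382, d = 0.535.
taxon1–taxon3: 4/34 differ, p = 0.118, d = 0.128.
taxon2–taxon3: 11/34 differ, p = 0.324, d = 0.423.
The smallest distance is between taxon1 and taxon3.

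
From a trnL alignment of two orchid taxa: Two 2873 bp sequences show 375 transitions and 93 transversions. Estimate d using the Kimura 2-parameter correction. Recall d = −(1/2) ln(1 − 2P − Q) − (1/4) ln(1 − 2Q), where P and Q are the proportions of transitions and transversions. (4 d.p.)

P = 375/2873 ≈ 0.130526 and Q = 93/2873 ≈ 0.03237.
Under the Kimura two-parameter model, d = −½ ln(1 − 2P − Q) − ¼ ln(1 − 2Q).
1 − 2P − Q = 0.706578, giving −½ ln(0.706578) = 0.173661.
1 − 2Q = 0.93526, giving −¼ ln(0.93526) = 0.016733.
d = 0.173661 + 0.016733 = 0.190394.

0.1904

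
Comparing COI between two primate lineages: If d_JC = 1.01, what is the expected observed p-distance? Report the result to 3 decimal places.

p = (3/4)(1 − e^(−4d/3)) = 0.75 × (1 − e^(-1.346667)) = 0.75 × (1 − 0.260106) = 0.554921.

0.555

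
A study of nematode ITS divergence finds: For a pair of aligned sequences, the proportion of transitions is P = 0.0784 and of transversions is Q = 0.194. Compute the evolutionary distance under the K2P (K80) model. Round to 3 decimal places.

Under the Kimura two-parameter model, d = −½ ln(1 − 2P − Q) − ¼ ln(1 − 2Q).
1 − 2P − Q = 0.6492, giving −½ ln(0.6492) = 0.216007.
1 − 2Q = 0.612, giving −¼ ln(0.612) = 0.122756.
d = 0.216007 + 0.122756 = 0.338763.

0.339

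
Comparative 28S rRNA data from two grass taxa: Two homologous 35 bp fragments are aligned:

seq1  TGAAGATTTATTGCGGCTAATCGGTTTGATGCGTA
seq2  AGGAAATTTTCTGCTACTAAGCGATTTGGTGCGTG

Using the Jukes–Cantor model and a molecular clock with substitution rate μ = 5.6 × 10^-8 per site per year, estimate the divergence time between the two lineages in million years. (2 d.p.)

The sequences differ at 11 of 35 sites, so p = 11/35 ≈ 0.314286.
d = −(3/4) ln(1 − 4p/3) = −0.75 ln(1 − 0.419048) = −0.75 ln(0.580952)
  = −0.75 × (-0.543087) = 0.407315 substitutions/site.
Under a molecular clock d = 2μt, so t = d/(2μ) = 0.407315 / (2 × 5.6 × 10^-8) = 3.64 million years.

3.64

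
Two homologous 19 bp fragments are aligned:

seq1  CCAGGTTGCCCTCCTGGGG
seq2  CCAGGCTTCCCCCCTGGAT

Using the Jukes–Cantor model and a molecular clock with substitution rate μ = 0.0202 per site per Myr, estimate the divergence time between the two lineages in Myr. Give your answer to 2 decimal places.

8.02

The sequences differ at 5 of 19 sites (6, 8, 12, 18, 19), so p = 5/19 ≈ 0.263158.
d = −(3/4) ln(1 − 4p/3) = −0.75 ln(1 − 0.350877) = −0.75 ln(0.649123)
  = −0.75 × (-0.432133) = 0.324100 substitutions/site.
Under a molecular clock d = 2μt, so t = d/(2μ) = 0.324100 / (2 × 0.0202) = 8.02 Myr.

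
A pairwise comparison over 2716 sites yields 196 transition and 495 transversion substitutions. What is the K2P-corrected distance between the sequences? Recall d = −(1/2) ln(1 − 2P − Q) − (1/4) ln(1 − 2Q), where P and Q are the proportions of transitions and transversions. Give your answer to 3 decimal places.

P = 196/2716 ≈ 0.072165 and Q = 495/2716 ≈ 0.182253.
Under the Kimura two-parameter model, d = −½ ln(1 − 2P − Q) − ¼ ln(1 − 2Q).
1 − 2P − Q = 0.673417, giving −½ ln(0.673417) = 0.197695.
1 − 2Q = 0.635494, giving −¼ ln(0.635494) = 0.113338.
d = 0.197695 + 0.113338 = 0.311033.

0.311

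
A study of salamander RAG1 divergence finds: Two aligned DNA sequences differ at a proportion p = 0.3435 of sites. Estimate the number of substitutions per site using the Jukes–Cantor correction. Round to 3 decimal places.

0.459

d = −(3/4) ln(1 − 4p/3) = −0.75 ln(1 − 0.458) = −0.75 ln(0.542)
  = −0.75 × (-0.612489) = 0.459367 substitutions/site.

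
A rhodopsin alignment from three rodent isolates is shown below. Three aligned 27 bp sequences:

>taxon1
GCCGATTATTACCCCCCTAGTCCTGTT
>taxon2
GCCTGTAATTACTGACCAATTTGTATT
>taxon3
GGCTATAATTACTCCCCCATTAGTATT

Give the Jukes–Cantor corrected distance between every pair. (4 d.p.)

taxon1–taxon2: 11/27 sites differ → p ≈ 0.407407, d = −0.75 ln(1 − 0.543209) = 0.587647 ≈ 0.5876.
taxon1–taxon3: 9/27 sites differ → p ≈ 0.333333, d = −0.75 ln(1 − 0.444444) = 0.440839 ≈ 0.4408.
taxon2–taxon3: 6/27 sites differ → p ≈ 0.222222, d = −0.75 ln(1 − 0.296296) = 0.263548 ≈ 0.2635.

d(taxon1,taxon2) = 0.5876, d(taxon1,taxon3) = 0.4408, d(taxon2,taxon3) = 0.2635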